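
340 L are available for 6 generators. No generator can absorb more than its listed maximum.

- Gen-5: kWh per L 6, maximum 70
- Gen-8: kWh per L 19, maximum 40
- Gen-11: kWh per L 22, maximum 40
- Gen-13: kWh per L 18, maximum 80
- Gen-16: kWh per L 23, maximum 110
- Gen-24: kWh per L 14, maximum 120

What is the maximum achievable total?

6590

Rank by kWh per L: Gen-16 23 > Gen-11 22 > Gen-8 19 > Gen-13 18 > Gen-24 14 > Gen-5 6.
Gen-16 takes 110 to reach its cap of 110 — 230 left.
Gen-11: +40 to 40 (cap) — 190 left.
Gen-8: +40 to 40 (cap) — 150 left.
Gen-13: +80 to 80 (cap) — 70 left.
Gen-24: +70 (room for 120) → 70. Pool exhausted.
Total = 19×40 + 22×40 + 18×80 + 23×110 + 14×70 = 6590.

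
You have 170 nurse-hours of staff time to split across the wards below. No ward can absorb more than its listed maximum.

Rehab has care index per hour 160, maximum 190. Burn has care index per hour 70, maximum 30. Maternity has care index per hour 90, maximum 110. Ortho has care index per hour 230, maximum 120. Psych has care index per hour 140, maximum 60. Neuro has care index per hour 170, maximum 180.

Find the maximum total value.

36100

Highest care index per hour first: Ortho 230 > Neuro 170 > Rehab 160 > Psych 140 > Maternity 90 > Burn 70.
Ortho: +120 to 120 (cap) ; 50 left.
Neuro has room for 180 but only 50 remain, so it gets 50.
Total = 230×120 + 170×50 = 36100.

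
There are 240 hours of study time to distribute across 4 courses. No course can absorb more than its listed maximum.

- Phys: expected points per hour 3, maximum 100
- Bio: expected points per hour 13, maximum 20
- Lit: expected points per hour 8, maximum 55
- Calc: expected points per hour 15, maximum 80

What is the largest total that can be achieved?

2155

Order the courses by expected points per hour: Calc 15 > Bio 13 > Lit 8 > Phys 3.
Calc: +80 to 80 (cap) ; 160 left.
Bio takes 20 to reach its cap of 20 ; 140 left.
Lit: +55 to 55 (cap) ; 85 left.
Phys has room for 100 but only 85 remain, so it gets 85.
Total = 3×85 + 13×20 + 8×55 + 15×80 = 2155.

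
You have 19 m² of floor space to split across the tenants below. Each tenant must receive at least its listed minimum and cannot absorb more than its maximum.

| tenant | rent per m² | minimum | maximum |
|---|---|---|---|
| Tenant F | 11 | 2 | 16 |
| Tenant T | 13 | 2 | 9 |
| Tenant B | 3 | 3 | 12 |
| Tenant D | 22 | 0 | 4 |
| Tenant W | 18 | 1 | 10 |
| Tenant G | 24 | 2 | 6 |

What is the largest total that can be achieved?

325

Meeting every minimum uses 2+2+3+0+1+2 = 10 m², leaving 9.
Rank by rent per m²: Tenant G 24 > Tenant D 22 > Tenant W 18 > Tenant T 13 > Tenant F 11 > Tenant B 3.
Give Tenant G 4 more to hit its cap of 6 → 5 left.
Tenant D takes 4 more to reach its cap of 4 → 1 left.
Tenant W: +1 (room for 9) → 2. Pool exhausted.
Total = 11×2 + 13×2 + 3×3 + 22×4 + 18×2 + 24×6 = 325.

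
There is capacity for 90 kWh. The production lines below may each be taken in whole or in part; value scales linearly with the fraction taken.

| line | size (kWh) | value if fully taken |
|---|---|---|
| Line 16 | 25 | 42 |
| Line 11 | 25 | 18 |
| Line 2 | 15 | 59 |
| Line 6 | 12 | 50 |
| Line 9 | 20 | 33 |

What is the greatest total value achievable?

Rank by value-to-size ratio: Line 6 50/12≈4.17, Line 2 59/15≈3.93, Line 16 42/25≈1.68, Line 9 33/20≈1.65, Line 11 18/25≈0.72.
Take all of Line 6 (12 kWh, value 50) — 78 kWh left.
Take all of Line 2 (15 kWh, value 59) — 63 kWh left.
Line 16: take in full, 25 kWh for value 42 — 38 left.
All 20 kWh of Line 9 fit (value 33) — 18 remain.
Only 18 kWh remain; take 18/25 of Line 11 for value 18×18/25 = 12.96.
Total value = 196.96.

196.96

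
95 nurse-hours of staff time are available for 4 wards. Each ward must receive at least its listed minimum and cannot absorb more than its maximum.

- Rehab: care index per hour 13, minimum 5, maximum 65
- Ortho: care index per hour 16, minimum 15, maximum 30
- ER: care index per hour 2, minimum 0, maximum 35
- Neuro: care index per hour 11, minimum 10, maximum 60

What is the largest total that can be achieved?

Meeting every minimum uses 5+15+0+10 = 30 nurse-hours, leaving 65.
Order the wards by care index per hour: Ortho 16 > Rehab 13 > Neuro 11 > ER 2.
Ortho takes 15 more to reach its cap of 30 ; 50 left.
Only 50 left; Rehab takes them to reach 55.
Total = 13×55 + 16×30 + 11×10 = 1305.

1305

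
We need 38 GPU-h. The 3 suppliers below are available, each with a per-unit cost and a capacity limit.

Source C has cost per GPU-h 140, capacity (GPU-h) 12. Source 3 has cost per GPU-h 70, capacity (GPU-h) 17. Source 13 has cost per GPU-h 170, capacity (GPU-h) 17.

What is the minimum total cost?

4400

Cheapest first:
Source 3 (70): use full 17 — 21 GPU-h to go.
Take 12 from Source C at 140 — need 9 more.
Source 13 at 170: take 9 of its 17 — requirement met.
Cost = 17×70 + 12×140 + 9×170 = 4400.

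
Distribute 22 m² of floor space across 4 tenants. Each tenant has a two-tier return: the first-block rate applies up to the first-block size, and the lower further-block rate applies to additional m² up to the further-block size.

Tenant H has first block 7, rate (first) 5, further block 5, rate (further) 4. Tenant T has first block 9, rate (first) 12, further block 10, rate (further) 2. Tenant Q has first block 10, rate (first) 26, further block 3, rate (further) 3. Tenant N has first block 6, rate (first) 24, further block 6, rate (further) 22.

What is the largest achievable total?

536

Treat each block as its own option and order by rate: Tenant Q/T1 26 > Tenant N/T1 24 > Tenant N/T2 22 > Tenant T/T1 12 > Tenant H/T1 5 > Tenant H/T2 4 > Tenant Q/T2 3 > Tenant T/T2 2.
Tenant Q/T1 (26): +10 ; 12 left.
Fill Tenant N T1 block (6 at 24) ; 6 left.
Tenant N T2 at 22: fill all 6 ; 0 left.
Total = 26×10 + 24×6 + 22×6 = 536.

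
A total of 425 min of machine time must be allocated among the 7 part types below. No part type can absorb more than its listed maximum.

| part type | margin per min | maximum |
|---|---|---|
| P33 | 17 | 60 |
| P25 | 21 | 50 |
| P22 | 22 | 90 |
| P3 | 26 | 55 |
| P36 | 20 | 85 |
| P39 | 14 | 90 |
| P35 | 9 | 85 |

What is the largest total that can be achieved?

Rank by margin per min: P3 26 > P22 22 > P25 21 > P36 20 > P33 17 > P39 14 > P35 9.
P3 takes 55 to reach its cap of 55 — 370 left.
P22: +90 to 90 (cap) — 280 left.
P25 takes 50 to reach its cap of 50 — 230 left.
P36 takes 85 to reach its cap of 85 — 145 left.
P33 takes 60 to reach its cap of 60 — 85 left.
P39: +85 (room for 90) → 85. Pool exhausted.
Total = 17×60 + 21×50 + 22×90 + 26×55 + 20×85 + 14×85 = 8370.

8370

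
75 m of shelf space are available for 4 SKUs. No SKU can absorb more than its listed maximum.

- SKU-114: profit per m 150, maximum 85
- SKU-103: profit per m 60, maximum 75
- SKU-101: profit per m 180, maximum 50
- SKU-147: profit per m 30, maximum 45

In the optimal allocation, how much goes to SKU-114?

25

Rank by profit per m: SKU-101 180 > SKU-114 150 > SKU-103 60 > SKU-147 30.
SKU-101: +50 to 50 (cap) → 25 left.
SKU-114 has room for 85 but only 25 remain, so it gets 25.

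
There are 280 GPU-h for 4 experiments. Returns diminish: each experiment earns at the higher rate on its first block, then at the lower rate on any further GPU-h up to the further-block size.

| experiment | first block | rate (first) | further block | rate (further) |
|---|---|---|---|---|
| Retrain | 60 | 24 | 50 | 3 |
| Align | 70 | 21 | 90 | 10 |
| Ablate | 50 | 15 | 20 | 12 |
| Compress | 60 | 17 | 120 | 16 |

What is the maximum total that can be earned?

5370

Rank every tier by rate: Retrain/first 24 > Align/first 21 > Compress/first 17 > Compress/second 16 > Ablate/first 15 > Ablate/second 12 > Align/second 10 > Retrain/second 3.
Fill Retrain first block (60 at 24) — 220 left.
Align first at 21: fill all 70 — 150 left.
Compress first at 17: fill all 60 — 90 left.
Compress/second: +90 of 120 at 16; pool empty.
Total = 24×60 + 21×70 + 17×60 + 16×90 = 5370.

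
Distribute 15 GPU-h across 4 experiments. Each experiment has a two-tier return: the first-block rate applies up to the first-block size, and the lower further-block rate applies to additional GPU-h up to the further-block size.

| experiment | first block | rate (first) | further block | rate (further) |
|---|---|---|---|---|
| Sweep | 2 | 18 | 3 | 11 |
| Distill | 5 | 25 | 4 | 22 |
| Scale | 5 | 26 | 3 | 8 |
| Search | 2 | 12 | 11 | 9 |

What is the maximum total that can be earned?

Rank every tier by rate: Scale/first 26 > Distill/first 25 > Distill/second 22 > Sweep/first 18 > Search/first 12 > Sweep/second 11 > Search/second 9 > Scale/second 8.
Scale/first (26): +5 — 10 left.
Fill Distill first block (5 at 25) — 5 left.
Fill Distill second block (4 at 22) — 1 left.
1 remain; put them into Sweep first at 18.
Total = 26×5 + 25×5 + 22×4 + 18×1 = 361.

361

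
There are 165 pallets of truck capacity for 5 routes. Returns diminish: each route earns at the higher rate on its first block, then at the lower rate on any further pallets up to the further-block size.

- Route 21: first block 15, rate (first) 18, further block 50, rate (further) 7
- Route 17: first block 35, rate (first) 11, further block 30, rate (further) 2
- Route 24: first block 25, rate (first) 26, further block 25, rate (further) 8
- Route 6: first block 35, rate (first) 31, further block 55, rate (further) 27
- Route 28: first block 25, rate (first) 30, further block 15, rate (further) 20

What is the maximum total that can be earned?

Treat each block as its own option and order by rate: Route 6/first 31 > Route 28/first 30 > Route 6/second 27 > Route 24/first 26 > Route 28/second 20 > Route 21/first 18 > Route 17/first 11 > Route 24/second 8 > Route 21/second 7 > Route 17/second 2.
Route 6/first (31): +35 → 130 left.
Route 28/first (30): +25 → 105 left.
Route 6/second (27): +55 → 50 left.
Fill Route 24 first block (25 at 26) → 25 left.
Route 28 second at 20: fill all 15 → 10 left.
10 remain; put them into Route 21 first at 18.
Total = 31×35 + 30×25 + 27×55 + 26×25 + 20×15 + 18×10 = 4450.

4450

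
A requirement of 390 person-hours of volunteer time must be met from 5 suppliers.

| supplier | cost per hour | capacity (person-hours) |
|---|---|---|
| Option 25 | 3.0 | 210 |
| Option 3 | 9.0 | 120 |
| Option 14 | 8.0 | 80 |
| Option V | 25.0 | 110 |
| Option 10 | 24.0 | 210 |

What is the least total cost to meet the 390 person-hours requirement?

2170

Use suppliers in increasing cost order.
Take 210 from Option 25 at 3.0 → need 180 more.
Option 14 at 8.0: take all 80 person-hours → 100 still needed.
Option 3 at 9.0: take 100 of its 120 → requirement met.
Option 10, Option V: unused.
Cost = 210×3.0 + 80×8.0 + 100×9.0 = 2170.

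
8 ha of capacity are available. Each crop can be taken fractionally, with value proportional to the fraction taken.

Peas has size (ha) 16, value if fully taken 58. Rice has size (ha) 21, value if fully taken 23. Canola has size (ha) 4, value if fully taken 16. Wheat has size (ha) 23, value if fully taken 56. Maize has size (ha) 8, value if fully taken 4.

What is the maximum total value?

30.5

Best value per unit of size first: Canola 16/4≈4, Peas 58/16≈3.62, Wheat 56/23≈2.43, Rice 23/21≈1.1, Maize 4/8≈0.5.
Canola: take in full, 4 ha for value 16 — 4 left.
Only 4 ha remain; take 4/16 of Peas for value 58×4/16 = 14.5.
Total value = 30.5.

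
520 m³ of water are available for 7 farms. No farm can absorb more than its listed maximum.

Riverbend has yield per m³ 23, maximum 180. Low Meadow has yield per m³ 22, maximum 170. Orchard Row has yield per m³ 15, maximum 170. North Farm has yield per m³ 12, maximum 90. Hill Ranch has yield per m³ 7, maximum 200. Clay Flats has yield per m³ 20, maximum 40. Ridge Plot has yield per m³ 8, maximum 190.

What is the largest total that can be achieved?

Order the farms by yield per m³: Riverbend 23 > Low Meadow 22 > Clay Flats 20 > Orchard Row 15 > North Farm 12 > Ridge Plot 8 > Hill Ranch 7.
Riverbend takes 180 to reach its cap of 180 — 340 left.
Give Low Meadow 170 to hit its cap of 170 — 170 left.
Give Clay Flats 40 to hit its cap of 40 — 130 left.
Orchard Row has room for 170 but only 130 remain, so it gets 130.
Total = 23×180 + 22×170 + 15×130 + 20×40 = 10630.

10630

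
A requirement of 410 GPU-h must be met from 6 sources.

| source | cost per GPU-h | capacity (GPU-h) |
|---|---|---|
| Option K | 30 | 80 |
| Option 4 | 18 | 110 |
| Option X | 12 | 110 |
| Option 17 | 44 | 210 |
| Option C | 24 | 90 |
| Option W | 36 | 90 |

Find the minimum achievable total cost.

Cheapest first:
Option X (12): use full 110 ; 300 GPU-h to go.
Option 4 (18): use full 110 ; 190 GPU-h to go.
Option C at 24: take all 90 GPU-h ; 100 still needed.
Option K (30): use full 80 ; 20 GPU-h to go.
Option W (36): take the remaining 20 ; done.
Option 17: unused.
Cost = 110×12 + 110×18 + 90×24 + 80×30 + 20×36 = 8580.

8580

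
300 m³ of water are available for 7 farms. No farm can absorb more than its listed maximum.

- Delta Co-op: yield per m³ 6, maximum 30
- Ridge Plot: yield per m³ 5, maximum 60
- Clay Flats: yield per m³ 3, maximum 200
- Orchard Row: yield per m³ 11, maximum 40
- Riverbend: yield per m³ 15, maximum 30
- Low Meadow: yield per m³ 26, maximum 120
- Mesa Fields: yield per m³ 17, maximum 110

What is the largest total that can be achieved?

5880

Order the farms by yield per m³: Low Meadow 26 > Mesa Fields 17 > Riverbend 15 > Orchard Row 11 > Delta Co-op 6 > Ridge Plot 5 > Clay Flats 3.
Low Meadow: +120 to 120 (cap) → 180 left.
Mesa Fields takes 110 to reach its cap of 110 → 70 left.
Give Riverbend 30 to hit its cap of 30 → 40 left.
Orchard Row: +40 to 40 (cap) → 0 left.
Total = 11×40 + 15×30 + 26×120 + 17×110 = 5880.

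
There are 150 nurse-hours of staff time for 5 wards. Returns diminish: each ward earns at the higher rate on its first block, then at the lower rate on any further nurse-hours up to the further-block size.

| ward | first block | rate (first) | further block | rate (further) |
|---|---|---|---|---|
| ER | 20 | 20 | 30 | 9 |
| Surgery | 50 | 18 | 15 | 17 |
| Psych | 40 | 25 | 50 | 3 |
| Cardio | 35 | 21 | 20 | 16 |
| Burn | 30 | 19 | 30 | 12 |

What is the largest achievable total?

Order all 10 blocks by rate: Psych/first 25 > Cardio/first 21 > ER/first 20 > Burn/first 19 > Surgery/first 18 > Surgery/second 17 > Cardio/second 16 > Burn/second 12 > ER/second 9 > Psych/second 3.
Psych/first (25): +40 → 110 left.
Cardio first at 21: fill all 35 → 75 left.
ER/first (20): +20 → 55 left.
Fill Burn first block (30 at 19) → 25 left.
Surgery first at 18: only 25 left, fill 25.
Total = 25×40 + 21×35 + 20×20 + 19×30 + 18×25 = 3155.

3155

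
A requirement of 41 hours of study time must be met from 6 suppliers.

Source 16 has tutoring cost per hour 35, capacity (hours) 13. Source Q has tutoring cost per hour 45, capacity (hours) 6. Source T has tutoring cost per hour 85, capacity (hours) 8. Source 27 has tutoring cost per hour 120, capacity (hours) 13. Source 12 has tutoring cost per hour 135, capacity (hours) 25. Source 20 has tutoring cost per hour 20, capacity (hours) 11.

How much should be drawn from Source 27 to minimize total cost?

3

Use suppliers in increasing cost order.
Take 11 from Source 20 at 20 ; need 30 more.
Source 16 at 35: take all 13 hours ; 17 still needed.
Take 6 from Source Q at 45 ; need 11 more.
Source T at 85: take all 8 hours ; 3 still needed.
Take 3 from Source 27 at 120 to finish.
Source 12: unused.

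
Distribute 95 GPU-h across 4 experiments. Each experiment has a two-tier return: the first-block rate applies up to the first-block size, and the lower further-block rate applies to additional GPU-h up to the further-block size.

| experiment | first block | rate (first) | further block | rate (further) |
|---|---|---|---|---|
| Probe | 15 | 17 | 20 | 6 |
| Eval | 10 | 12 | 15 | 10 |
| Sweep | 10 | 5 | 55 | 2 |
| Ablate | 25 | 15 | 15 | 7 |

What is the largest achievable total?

1095

Order all 8 blocks by rate: Probe/tier1 17 > Ablate/tier1 15 > Eval/tier1 12 > Eval/tier2 10 > Ablate/tier2 7 > Probe/tier2 6 > Sweep/tier1 5 > Sweep/tier2 2.
Probe tier1 at 17: fill all 15 ; 80 left.
Ablate/tier1 (15): +25 ; 55 left.
Fill Eval tier1 block (10 at 12) ; 45 left.
Eval/tier2 (10): +15 ; 30 left.
Ablate/tier2 (7): +15 ; 15 left.
15 remain; put them into Probe tier2 at 6.
Total = 17×15 + 15×25 + 12×10 + 10×15 + 7×15 + 6×15 = 1095.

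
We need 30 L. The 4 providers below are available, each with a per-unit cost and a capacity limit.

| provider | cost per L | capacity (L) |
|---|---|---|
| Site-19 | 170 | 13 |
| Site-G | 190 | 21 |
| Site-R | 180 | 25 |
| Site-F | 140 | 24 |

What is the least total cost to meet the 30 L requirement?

4380

Cheapest first:
Take 24 from Site-F at 140 → need 6 more.
Site-19 (170): take the remaining 6 → done.
Site-R, Site-G: unused.
Cost = 24×140 + 6×170 = 4380.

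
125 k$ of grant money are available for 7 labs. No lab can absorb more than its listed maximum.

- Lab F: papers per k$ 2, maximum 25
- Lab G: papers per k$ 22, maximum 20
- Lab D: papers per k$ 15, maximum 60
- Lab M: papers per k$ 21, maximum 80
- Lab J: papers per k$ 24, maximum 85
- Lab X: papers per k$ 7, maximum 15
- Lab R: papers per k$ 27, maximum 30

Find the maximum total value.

3070

Highest papers per k$ first: Lab R 27 > Lab J 24 > Lab G 22 > Lab M 21 > Lab D 15 > Lab X 7 > Lab F 2.
Lab R takes 30 to reach its cap of 30 → 95 left.
Lab J takes 85 to reach its cap of 85 → 10 left.
Only 10 left; Lab G takes them to reach 10.
Total = 22×10 + 24×85 + 27×30 = 3070.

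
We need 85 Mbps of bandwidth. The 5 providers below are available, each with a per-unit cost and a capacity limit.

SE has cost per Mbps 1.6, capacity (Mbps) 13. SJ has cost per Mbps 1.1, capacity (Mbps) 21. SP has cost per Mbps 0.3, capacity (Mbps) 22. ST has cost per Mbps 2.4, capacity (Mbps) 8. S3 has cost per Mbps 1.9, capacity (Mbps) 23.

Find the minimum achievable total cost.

Fill from the cheapest provider first.
SP (0.3): use full 22 — 63 Mbps to go.
Take 21 from SJ at 1.1 — need 42 more.
Take 13 from SE at 1.6 — need 29 more.
S3 at 1.9: take all 23 Mbps — 6 still needed.
ST at 2.4: take 6 of its 8 — requirement met.
Cost = 22×0.3 + 21×1.1 + 13×1.6 + 23×1.9 + 6×2.4 = 108.6.

108.6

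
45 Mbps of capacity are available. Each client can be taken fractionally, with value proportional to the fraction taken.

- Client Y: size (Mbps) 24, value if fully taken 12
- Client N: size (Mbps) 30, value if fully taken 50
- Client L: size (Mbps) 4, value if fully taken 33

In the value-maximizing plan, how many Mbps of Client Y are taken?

Rank by value-to-size ratio: Client L 33/4≈8.25, Client N 50/30≈1.67, Client Y 12/24≈0.5.
Client L: take in full, 4 Mbps for value 33 — 41 left.
All 30 Mbps of Client N fit (value 50) — 11 remain.
11 Mbps left: a 11/24 share of Client Y gives 12×11/24 = 5.5.

11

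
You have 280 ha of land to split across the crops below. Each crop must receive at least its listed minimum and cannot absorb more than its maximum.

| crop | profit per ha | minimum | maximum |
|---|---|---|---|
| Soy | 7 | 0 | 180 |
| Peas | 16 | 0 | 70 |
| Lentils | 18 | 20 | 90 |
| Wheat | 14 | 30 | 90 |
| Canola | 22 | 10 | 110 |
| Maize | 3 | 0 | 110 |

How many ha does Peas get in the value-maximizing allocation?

50

Meeting every minimum uses 0+0+20+30+10+0 = 60 ha, leaving 220.
Order the crops by profit per ha: Canola 22 > Lentils 18 > Peas 16 > Wheat 14 > Soy 7 > Maize 3.
Canola takes 100 more to reach its cap of 110 → 120 left.
Give Lentils 70 more to hit its cap of 90 → 50 left.
Peas has room for 70 more but only 50 remain, so it gets 50.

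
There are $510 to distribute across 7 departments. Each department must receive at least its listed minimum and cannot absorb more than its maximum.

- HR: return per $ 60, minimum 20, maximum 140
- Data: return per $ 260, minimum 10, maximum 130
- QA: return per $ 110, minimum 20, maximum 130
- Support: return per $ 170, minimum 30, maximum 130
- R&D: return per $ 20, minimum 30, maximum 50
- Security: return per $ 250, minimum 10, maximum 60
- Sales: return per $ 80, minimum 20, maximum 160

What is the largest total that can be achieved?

87500

Meeting every minimum uses 20+10+20+30+30+10+20 = 140 $, leaving 370.
Highest return per $ first: Data 260 > Security 250 > Support 170 > QA 110 > Sales 80 > HR 60 > R&D 20.
Give Data 120 more to hit its cap of 130 — 250 left.
Give Security 50 more to hit its cap of 60 — 200 left.
Give Support 100 more to hit its cap of 130 — 100 left.
QA has room for 110 more but only 100 remain, so it gets 120.
Total = 60×20 + 260×130 + 110×120 + 170×130 + 20×30 + 250×60 + 80×20 = 87500.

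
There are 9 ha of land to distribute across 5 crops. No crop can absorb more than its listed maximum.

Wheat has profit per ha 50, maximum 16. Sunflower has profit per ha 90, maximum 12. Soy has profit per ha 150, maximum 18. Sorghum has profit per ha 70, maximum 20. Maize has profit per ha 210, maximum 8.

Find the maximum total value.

1830

Highest profit per ha first: Maize 210 > Soy 150 > Sunflower 90 > Sorghum 70 > Wheat 50.
Maize takes 8 to reach its cap of 8 — 1 left.
Soy: +1 (room for 18) → 1. Pool exhausted.
Total = 150×1 + 210×8 = 1830.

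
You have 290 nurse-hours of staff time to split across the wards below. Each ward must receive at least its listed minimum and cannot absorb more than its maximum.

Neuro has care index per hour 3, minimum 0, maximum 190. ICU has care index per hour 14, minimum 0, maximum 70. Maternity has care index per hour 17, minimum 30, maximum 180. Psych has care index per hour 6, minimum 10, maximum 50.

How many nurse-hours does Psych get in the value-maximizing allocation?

Meeting every minimum uses 0+0+30+10 = 40 nurse-hours, leaving 250.
Highest care index per hour first: Maternity 17 > ICU 14 > Psych 6 > Neuro 3.
Give Maternity 150 more to hit its cap of 180 → 100 left.
Give ICU 70 more to hit its cap of 70 → 30 left.
Psych: +30 (room for 40) → 40. Pool exhausted.

40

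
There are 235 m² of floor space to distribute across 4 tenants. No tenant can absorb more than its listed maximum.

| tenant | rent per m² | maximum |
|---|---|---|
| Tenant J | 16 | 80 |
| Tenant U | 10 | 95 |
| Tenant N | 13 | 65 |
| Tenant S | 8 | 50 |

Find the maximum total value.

3025

Highest rent per m² first: Tenant J 16 > Tenant N 13 > Tenant U 10 > Tenant S 8.
Tenant J: +80 to 80 (cap) ; 155 left.
Tenant N takes 65 to reach its cap of 65 ; 90 left.
Tenant U has room for 95 but only 90 remain, so it gets 90.
Total = 16×80 + 10×90 + 13×65 = 3025.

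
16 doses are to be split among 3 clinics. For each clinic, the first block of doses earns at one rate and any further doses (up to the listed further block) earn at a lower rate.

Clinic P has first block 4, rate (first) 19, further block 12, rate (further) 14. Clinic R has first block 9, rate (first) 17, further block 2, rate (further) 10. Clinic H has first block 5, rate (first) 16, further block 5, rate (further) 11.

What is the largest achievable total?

277

Treat each block as its own option and order by rate: Clinic P/first 19 > Clinic R/first 17 > Clinic H/first 16 > Clinic P/second 14 > Clinic H/second 11 > Clinic R/second 10.
Clinic P first at 19: fill all 4 — 12 left.
Fill Clinic R first block (9 at 17) — 3 left.
Clinic H first at 16: only 3 left, fill 3.
Total = 19×4 + 17×9 + 16×3 = 277.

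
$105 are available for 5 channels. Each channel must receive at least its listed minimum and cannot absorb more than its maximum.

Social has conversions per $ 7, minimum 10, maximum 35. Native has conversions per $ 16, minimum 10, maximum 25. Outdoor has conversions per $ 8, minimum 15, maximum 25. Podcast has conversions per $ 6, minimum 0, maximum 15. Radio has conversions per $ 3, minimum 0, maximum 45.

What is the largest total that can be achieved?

Meeting every minimum uses 10+10+15+0+0 = 35 $, leaving 70.
Order the channels by conversions per $: Native 16 > Outdoor 8 > Social 7 > Podcast 6 > Radio 3.
Native: +15 to 25 (cap) ; 55 left.
Outdoor: +10 to 25 (cap) ; 45 left.
Give Social 25 more to hit its cap of 35 ; 20 left.
Podcast: +15 to 15 (cap) ; 5 left.
Radio has room for 45 more but only 5 remain, so it gets 5.
Total = 7×35 + 16×25 + 8×25 + 6×15 + 3×5 = 950.

950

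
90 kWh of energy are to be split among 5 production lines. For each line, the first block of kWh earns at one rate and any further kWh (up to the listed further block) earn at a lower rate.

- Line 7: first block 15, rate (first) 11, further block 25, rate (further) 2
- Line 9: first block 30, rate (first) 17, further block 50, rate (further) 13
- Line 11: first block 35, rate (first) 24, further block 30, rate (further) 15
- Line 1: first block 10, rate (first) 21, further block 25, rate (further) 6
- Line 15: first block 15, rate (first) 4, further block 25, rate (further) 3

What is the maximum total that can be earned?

Treat each block as its own option and order by rate: Line 11/tier1 24 > Line 1/tier1 21 > Line 9/tier1 17 > Line 11/tier2 15 > Line 9/tier2 13 > Line 7/tier1 11 > Line 1/tier2 6 > Line 15/tier1 4 > Line 15/tier2 3 > Line 7/tier2 2.
Line 11/tier1 (24): +35 ; 55 left.
Line 1 tier1 at 21: fill all 10 ; 45 left.
Fill Line 9 tier1 block (30 at 17) ; 15 left.
Line 11/tier2: +15 of 30 at 15; pool empty.
Total = 24×35 + 21×10 + 17×30 + 15×15 = 1785.

1785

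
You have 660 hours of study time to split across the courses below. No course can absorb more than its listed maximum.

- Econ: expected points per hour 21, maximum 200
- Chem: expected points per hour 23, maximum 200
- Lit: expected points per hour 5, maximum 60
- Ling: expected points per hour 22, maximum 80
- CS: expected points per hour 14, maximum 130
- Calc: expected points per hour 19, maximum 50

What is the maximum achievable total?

13330

Highest expected points per hour first: Chem 23 > Ling 22 > Econ 21 > Calc 19 > CS 14 > Lit 5.
Chem: +200 to 200 (cap) → 460 left.
Ling takes 80 to reach its cap of 80 → 380 left.
Econ: +200 to 200 (cap) → 180 left.
Give Calc 50 to hit its cap of 50 → 130 left.
CS takes 130 to reach its cap of 130 → 0 left.
Total = 21×200 + 23×200 + 22×80 + 14×130 + 19×50 = 13330.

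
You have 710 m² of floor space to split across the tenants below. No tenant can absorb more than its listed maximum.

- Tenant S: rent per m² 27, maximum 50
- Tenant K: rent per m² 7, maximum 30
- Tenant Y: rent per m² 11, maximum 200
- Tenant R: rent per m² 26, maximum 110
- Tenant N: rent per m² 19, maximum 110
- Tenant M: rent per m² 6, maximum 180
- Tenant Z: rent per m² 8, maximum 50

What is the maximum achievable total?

10070

Rank by rent per m²: Tenant S 27 > Tenant R 26 > Tenant N 19 > Tenant Y 11 > Tenant Z 8 > Tenant K 7 > Tenant M 6.
Give Tenant S 50 to hit its cap of 50 — 660 left.
Tenant R: +110 to 110 (cap) — 550 left.
Tenant N takes 110 to reach its cap of 110 — 440 left.
Give Tenant Y 200 to hit its cap of 200 — 240 left.
Give Tenant Z 50 to hit its cap of 50 — 190 left.
Tenant K: +30 to 30 (cap) — 160 left.
Tenant M has room for 180 but only 160 remain, so it gets 160.
Total = 27×50 + 7×30 + 11×200 + 26×110 + 19×110 + 6×160 + 8×50 = 10070.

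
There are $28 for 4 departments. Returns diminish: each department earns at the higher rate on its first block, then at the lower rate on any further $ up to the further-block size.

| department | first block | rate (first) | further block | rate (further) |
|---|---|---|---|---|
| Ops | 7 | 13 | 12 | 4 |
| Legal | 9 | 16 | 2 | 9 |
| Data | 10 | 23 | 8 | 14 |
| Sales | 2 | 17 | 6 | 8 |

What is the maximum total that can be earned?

Treat each block as its own option and order by rate: Data/tier1 23 > Sales/tier1 17 > Legal/tier1 16 > Data/tier2 14 > Ops/tier1 13 > Legal/tier2 9 > Sales/tier2 8 > Ops/tier2 4.
Data/tier1 (23): +10 ; 18 left.
Sales/tier1 (17): +2 ; 16 left.
Legal tier1 at 16: fill all 9 ; 7 left.
Data/tier2: +7 of 8 at 14; pool empty.
Total = 23×10 + 17×2 + 16×9 + 14×7 = 506.

506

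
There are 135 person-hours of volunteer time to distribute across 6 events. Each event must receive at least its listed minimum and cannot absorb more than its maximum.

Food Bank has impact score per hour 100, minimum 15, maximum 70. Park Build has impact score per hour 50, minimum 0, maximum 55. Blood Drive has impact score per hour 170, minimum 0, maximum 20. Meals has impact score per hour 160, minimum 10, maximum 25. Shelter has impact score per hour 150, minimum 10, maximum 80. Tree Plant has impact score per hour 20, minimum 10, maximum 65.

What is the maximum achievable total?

18850

Meeting every minimum uses 15+0+0+10+10+10 = 45 person-hours, leaving 90.
Rank by impact score per hour: Blood Drive 170 > Meals 160 > Shelter 150 > Food Bank 100 > Park Build 50 > Tree Plant 20.
Blood Drive: +20 to 20 (cap) ; 70 left.
Meals: +15 to 25 (cap) ; 55 left.
Shelter: +55 (room for 70) → 65. Pool exhausted.
Total = 100×15 + 170×20 + 160×25 + 150×65 + 20×10 = 18850.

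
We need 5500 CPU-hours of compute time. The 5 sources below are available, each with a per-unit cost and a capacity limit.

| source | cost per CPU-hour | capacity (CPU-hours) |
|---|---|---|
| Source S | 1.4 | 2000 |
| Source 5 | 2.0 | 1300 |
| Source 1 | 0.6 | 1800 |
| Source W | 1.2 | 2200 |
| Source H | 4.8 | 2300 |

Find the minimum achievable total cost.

Use sources in increasing cost order.
Source 1 at 0.6: take all 1800 CPU-hours → 3700 still needed.
Source W (1.2): use full 2200 → 1500 CPU-hours to go.
Source S at 1.4: take 1500 of its 2000 → requirement met.
Source 5, Source H: unused.
Cost = 1800×0.6 + 2200×1.2 + 1500×1.4 = 5820.

5820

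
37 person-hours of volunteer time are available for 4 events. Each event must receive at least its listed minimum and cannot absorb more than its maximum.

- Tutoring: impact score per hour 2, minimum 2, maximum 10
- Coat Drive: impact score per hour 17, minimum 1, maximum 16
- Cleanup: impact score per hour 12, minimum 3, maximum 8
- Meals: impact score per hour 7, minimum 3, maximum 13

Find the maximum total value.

449

Meeting every minimum uses 2+1+3+3 = 9 person-hours, leaving 28.
Rank by impact score per hour: Coat Drive 17 > Cleanup 12 > Meals 7 > Tutoring 2.
Coat Drive takes 15 more to reach its cap of 16 — 13 left.
Cleanup takes 5 more to reach its cap of 8 — 8 left.
Meals: +8 (room for 10) → 11. Pool exhausted.
Total = 2×2 + 17×16 + 12×8 + 7×11 = 449.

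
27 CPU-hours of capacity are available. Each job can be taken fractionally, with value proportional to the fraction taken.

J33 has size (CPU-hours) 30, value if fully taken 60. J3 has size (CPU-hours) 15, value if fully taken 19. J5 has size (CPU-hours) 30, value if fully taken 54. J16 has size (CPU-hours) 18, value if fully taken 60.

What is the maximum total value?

Sort by value density: J16 60/18≈3.33, J33 60/30≈2, J5 54/30≈1.8, J3 19/15≈1.27.
Take all of J16 (18 CPU-hours, value 60) ; 9 CPU-hours left.
Fill the last 9 CPU-hours with part of J33: 9/30 of it earns 18.
Total value = 78.

78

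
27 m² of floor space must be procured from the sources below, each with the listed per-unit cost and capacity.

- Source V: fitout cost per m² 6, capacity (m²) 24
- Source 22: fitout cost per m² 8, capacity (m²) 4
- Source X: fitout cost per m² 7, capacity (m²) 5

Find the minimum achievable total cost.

165

Use sources in increasing cost order.
Source V at 6: take all 24 m² — 3 still needed.
Source X at 7: take 3 of its 5 — requirement met.
Source 22: unused.
Cost = 24×6 + 3×7 = 165.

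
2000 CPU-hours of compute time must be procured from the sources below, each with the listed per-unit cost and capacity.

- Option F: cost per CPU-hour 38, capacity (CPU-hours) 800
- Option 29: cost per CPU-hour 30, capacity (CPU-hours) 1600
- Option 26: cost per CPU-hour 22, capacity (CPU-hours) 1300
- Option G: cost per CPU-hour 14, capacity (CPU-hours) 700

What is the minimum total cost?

38400

Fill from the cheapest source first.
Option G at 14: take all 700 CPU-hours — 1300 still needed.
Take 1300 from Option 26 at 22 — need 0 more.
Option 29, Option F: unused.
Cost = 700×14 + 1300×22 = 38400.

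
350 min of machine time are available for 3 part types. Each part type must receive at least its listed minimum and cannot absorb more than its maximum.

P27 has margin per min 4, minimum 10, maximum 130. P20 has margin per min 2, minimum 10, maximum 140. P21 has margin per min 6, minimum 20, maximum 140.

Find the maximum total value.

1520

Meeting every minimum uses 10+10+20 = 40 min, leaving 310.
Highest margin per min first: P21 6 > P27 4 > P20 2.
P21 takes 120 more to reach its cap of 140 → 190 left.
Give P27 120 more to hit its cap of 130 → 70 left.
P20 has room for 130 more but only 70 remain, so it gets 80.
Total = 4×130 + 2×80 + 6×140 = 1520.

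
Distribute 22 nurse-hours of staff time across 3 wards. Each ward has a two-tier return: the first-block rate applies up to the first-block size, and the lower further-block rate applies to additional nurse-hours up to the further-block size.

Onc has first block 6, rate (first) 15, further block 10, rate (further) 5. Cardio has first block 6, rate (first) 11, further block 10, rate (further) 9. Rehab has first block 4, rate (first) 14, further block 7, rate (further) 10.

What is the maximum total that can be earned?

272

Rank every tier by rate: Onc/tier1 15 > Rehab/tier1 14 > Cardio/tier1 11 > Rehab/tier2 10 > Cardio/tier2 9 > Onc/tier2 5.
Onc tier1 at 15: fill all 6 ; 16 left.
Rehab/tier1 (14): +4 ; 12 left.
Cardio tier1 at 11: fill all 6 ; 6 left.
Rehab tier2 at 10: only 6 left, fill 6.
Total = 15×6 + 14×4 + 11×6 + 10×6 = 272.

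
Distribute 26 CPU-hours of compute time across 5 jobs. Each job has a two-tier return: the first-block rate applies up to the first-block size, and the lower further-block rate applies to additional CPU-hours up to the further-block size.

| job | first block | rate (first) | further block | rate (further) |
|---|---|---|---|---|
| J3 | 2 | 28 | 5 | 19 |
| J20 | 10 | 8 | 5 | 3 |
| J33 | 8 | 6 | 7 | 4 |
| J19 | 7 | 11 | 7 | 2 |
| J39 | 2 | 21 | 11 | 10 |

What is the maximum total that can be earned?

370

Order all 10 blocks by rate: J3/first 28 > J39/first 21 > J3/second 19 > J19/first 11 > J39/second 10 > J20/first 8 > J33/first 6 > J33/second 4 > J20/second 3 > J19/second 2.
Fill J3 first block (2 at 28) → 24 left.
Fill J39 first block (2 at 21) → 22 left.
J3 second at 19: fill all 5 → 17 left.
Fill J19 first block (7 at 11) → 10 left.
J39 second at 10: only 10 left, fill 10.
Total = 28×2 + 21×2 + 19×5 + 11×7 + 10×10 = 370.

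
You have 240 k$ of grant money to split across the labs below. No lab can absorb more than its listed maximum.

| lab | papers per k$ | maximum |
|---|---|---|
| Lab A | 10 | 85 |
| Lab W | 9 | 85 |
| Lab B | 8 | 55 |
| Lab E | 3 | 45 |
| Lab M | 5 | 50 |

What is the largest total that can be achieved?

Order the labs by papers per k$: Lab A 10 > Lab W 9 > Lab B 8 > Lab M 5 > Lab E 3.
Give Lab A 85 to hit its cap of 85 → 155 left.
Lab W: +85 to 85 (cap) → 70 left.
Lab B takes 55 to reach its cap of 55 → 15 left.
Lab M: +15 (room for 50) → 15. Pool exhausted.
Total = 10×85 + 9×85 + 8×55 + 5×15 = 2130.

2130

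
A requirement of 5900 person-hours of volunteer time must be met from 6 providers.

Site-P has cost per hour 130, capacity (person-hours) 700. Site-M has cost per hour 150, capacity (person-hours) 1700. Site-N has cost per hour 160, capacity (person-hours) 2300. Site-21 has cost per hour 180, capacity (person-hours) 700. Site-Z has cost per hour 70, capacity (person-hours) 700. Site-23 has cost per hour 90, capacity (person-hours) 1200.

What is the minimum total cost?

759000

Cheapest first:
Site-Z (70): use full 700 ; 5200 person-hours to go.
Site-23 (90): use full 1200 ; 4000 person-hours to go.
Site-P (130): use full 700 ; 3300 person-hours to go.
Take 1700 from Site-M at 150 ; need 1600 more.
Site-N (160): take the remaining 1600 ; done.
Site-21: unused.
Cost = 700×70 + 1200×90 + 700×130 + 1700×150 + 1600×160 = 759000.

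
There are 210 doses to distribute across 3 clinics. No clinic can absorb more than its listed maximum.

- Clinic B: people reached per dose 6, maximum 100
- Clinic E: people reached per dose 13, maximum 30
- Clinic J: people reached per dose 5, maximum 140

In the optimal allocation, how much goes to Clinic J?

80

Order the clinics by people reached per dose: Clinic E 13 > Clinic B 6 > Clinic J 5.
Clinic E: +30 to 30 (cap) ; 180 left.
Clinic B: +100 to 100 (cap) ; 80 left.
Only 80 left; Clinic J takes them to reach 80.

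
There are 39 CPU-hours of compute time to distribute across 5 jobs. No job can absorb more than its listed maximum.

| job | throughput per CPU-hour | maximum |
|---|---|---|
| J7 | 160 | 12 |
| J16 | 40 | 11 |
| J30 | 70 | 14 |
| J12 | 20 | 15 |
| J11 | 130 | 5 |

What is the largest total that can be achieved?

3870

Order the jobs by throughput per CPU-hour: J7 160 > J11 130 > J30 70 > J16 40 > J12 20.
Give J7 12 to hit its cap of 12 — 27 left.
J11 takes 5 to reach its cap of 5 — 22 left.
J30: +14 to 14 (cap) — 8 left.
J16 has room for 11 but only 8 remain, so it gets 8.
Total = 160×12 + 40×8 + 70×14 + 130×5 = 3870.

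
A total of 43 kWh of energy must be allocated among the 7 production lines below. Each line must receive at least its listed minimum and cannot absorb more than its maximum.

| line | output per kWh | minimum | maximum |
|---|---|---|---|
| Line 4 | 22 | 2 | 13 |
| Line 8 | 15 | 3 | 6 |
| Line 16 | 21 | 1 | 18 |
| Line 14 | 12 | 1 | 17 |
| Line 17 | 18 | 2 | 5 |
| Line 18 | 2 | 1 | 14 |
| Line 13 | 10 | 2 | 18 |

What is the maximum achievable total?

Meeting every minimum uses 2+3+1+1+2+1+2 = 12 kWh, leaving 31.
Order the production lines by output per kWh: Line 4 22 > Line 16 21 > Line 17 18 > Line 8 15 > Line 14 12 > Line 13 10 > Line 18 2.
Line 4 takes 11 more to reach its cap of 13 ; 20 left.
Give Line 16 17 more to hit its cap of 18 ; 3 left.
Line 17 takes 3 more to reach its cap of 5 ; 0 left.
Total = 22×13 + 15×3 + 21×18 + 12×1 + 18×5 + 2×1 + 10×2 = 833.

833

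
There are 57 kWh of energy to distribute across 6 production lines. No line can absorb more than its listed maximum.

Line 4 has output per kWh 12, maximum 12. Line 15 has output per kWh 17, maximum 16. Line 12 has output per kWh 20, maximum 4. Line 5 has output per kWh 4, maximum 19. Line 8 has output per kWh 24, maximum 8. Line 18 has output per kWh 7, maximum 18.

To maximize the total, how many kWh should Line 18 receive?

Highest output per kWh first: Line 8 24 > Line 12 20 > Line 15 17 > Line 4 12 > Line 18 7 > Line 5 4.
Give Line 8 8 to hit its cap of 8 → 49 left.
Line 12: +4 to 4 (cap) → 45 left.
Line 15: +16 to 16 (cap) → 29 left.
Give Line 4 12 to hit its cap of 12 → 17 left.
Only 17 left; Line 18 takes them to reach 17.

17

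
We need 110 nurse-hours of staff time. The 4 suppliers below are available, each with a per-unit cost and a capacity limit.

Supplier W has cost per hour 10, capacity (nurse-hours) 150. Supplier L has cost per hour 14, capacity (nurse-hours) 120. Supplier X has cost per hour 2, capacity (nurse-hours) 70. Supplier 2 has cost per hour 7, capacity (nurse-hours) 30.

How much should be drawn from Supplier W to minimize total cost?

Fill from the cheapest supplier first.
Supplier X (2): use full 70 ; 40 nurse-hours to go.
Supplier 2 at 7: take all 30 nurse-hours ; 10 still needed.
Take 10 from Supplier W at 10 to finish.
Supplier L: unused.

10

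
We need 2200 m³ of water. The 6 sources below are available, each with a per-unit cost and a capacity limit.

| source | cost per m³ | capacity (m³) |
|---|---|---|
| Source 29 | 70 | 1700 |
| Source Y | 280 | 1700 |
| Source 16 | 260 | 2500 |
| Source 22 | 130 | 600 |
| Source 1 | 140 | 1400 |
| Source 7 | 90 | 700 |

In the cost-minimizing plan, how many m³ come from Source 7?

Fill from the cheapest source first.
Take 1700 from Source 29 at 70 — need 500 more.
Source 7 (90): take the remaining 500 — done.
Source 22, Source 1, Source 16, Source Y: unused.

500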